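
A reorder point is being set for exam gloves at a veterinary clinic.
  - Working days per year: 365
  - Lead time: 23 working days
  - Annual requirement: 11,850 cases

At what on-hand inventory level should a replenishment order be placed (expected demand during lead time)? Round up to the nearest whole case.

747 cases

Daily demand d = 11,850 / 365 = 32.466 cases/day
Demand during lead time = 32.466 × 23 = 746.71
Reorder point = 746.71 → round up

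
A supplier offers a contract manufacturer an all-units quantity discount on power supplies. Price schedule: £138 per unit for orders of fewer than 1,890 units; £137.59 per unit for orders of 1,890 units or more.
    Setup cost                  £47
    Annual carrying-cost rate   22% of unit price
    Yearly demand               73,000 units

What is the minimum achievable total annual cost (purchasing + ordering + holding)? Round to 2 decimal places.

H₁ = 22%×£138 = £30.3600;  H₂ = 22%×£137.59 = £30.2698
EOQ₁ = √(2×73,000×47/30.3600) = 475.42  (< 1,890, feasible at tier 1)
EOQ₂ = √(2×73,000×47/30.2698) = 476.12  (< 1,890 → use Q = 1,890 at tier-2 price)
TC(tier 1 (EOQ₁), Q≈475.4) = £10,088,433.65
TC(tier 2, Q≈1,890.0) = £10,074,490.30
Minimum at tier 2: £10,074,490.30

£10,074,490.30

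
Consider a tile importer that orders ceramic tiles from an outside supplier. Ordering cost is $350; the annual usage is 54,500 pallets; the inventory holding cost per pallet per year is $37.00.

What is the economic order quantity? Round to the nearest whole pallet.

Q* = √(2·D·S / H) = √(2·54,500·350 / 37) = √1,031,081.1 ≈ 1,015.42

1,015 pallets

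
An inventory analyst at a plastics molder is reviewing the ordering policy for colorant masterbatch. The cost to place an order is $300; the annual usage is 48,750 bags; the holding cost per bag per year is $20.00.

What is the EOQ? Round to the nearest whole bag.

1,209 bags

Q* = √(2·D·S / H) = √(2·48,750·300 / 20) = √1,462,500.0 ≈ 1,209.34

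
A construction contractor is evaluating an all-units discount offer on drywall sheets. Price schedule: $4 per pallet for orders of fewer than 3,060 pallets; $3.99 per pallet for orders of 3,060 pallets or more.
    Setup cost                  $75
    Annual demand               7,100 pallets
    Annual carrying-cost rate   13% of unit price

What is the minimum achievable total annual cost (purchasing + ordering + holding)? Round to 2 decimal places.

$29,144.18

H₁ = 13%×$4 = $0.5200;  H₂ = 13%×$3.99 = $0.5187
EOQ₁ = √(2×7,100×75/0.5200) = 1,431.11  (< 3,060, feasible at tier 1)
EOQ₂ = √(2×7,100×75/0.5187) = 1,432.90  (< 3,060 → use Q = 3,060 at tier-2 price)
TC(tier 1 (EOQ₁), Q≈1,431.1) = $29,144.18
TC(tier 2, Q≈3,060.0) = $29,296.63
Minimum at tier 1 (EOQ₁): $29,144.18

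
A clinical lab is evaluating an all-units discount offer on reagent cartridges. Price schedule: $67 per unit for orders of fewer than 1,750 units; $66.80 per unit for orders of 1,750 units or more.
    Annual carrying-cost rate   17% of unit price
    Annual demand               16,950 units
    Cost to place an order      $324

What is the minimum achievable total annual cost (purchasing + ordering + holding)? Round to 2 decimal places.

H₁ = 17%×$67 = $11.3900;  H₂ = 17%×$66.80 = $11.3560
EOQ₁ = √(2×16,950×324/11.3900) = 982.00  (< 1,750, feasible at tier 1)
EOQ₂ = √(2×16,950×324/11.3560) = 983.47  (< 1,750 → use Q = 1,750 at tier-2 price)
TC(tier 1 (EOQ₁), Q≈982.0) = $1,146,834.95
TC(tier 2, Q≈1,750.0) = $1,145,334.67
Minimum at tier 2: $1,145,334.67

$1,145,334.67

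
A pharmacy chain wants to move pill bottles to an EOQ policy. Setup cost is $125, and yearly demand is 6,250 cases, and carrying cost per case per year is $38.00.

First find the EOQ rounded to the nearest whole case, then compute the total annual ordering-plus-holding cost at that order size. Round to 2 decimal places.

EOQ = √(2DS/H) = √(2 × 6,250 × 125 / 38)
    = √(41,118.42) ≈ 202.78 → Q = 203 cases
Ordering: D/Q × S = 6,250/203 × $125 = $3,848.52
Holding:  Q/2 × H = 203/2 × $38 = $3,857.00
Total = $3,848.52 + $3,857.00 = $7,705.52

$7,705.52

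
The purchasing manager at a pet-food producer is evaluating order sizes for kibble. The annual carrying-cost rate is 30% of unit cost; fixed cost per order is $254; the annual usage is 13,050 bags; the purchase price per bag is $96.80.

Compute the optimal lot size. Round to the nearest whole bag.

Holding cost per bag per year: H = 30% × $96.8 = $29.0400
EOQ = √(2DS/H) = √(2 × 13,050 × 254 / 29.04)
    = √(228,285.12) ≈ 477.79

478 bags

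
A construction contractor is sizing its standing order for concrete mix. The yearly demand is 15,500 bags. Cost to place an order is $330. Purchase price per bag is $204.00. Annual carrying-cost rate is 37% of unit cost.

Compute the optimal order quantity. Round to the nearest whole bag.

H = i·C = 0.37 × $204 = $75.4800 per bag-year
EOQ = √(2DS/H) = √(2 × 15,500 × 330 / 75.48)
    = √(135,532.59) ≈ 368.15

368 bags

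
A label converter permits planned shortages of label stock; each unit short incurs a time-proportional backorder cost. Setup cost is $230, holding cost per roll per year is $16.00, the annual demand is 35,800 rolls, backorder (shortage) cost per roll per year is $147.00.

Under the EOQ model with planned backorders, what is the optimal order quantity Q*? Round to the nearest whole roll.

1,068 rolls

Q* = √(2DS/H) · √((H + b)/b)
   = √(2 × 35,800 × 230 / 16) · √((16 + 147) / 147)
   = 1,014.520 × 1.0530 ≈ 1,068.31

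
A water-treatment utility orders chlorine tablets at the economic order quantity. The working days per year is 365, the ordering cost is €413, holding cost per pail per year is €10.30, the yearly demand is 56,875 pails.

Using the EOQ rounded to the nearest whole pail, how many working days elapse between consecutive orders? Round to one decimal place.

Q* = √(2·D·S / H) = √(2·56,875·413 / 10.3) = √4,561,043.7 ≈ 2,135.66 → Q = 2,136 pails
T = Q/D × 365 days = 2,136/56,875 × 365 = 13.708 days

13.7 days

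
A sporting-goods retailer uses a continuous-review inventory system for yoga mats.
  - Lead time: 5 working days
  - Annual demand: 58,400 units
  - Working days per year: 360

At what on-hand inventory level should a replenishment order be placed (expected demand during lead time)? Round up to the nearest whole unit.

Daily demand d = 58,400 / 360 = 162.222 units/day
Demand during lead time = 162.222 × 5 = 811.11
Reorder point = 811.11 → round up

812 units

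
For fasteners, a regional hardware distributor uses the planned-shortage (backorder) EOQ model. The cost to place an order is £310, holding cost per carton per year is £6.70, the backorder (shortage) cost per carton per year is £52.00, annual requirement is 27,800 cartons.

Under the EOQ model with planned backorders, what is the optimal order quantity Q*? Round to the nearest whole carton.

1,704 cartons

Q* = √(2DS/H) · √((H + b)/b)
   = √(2 × 27,800 × 310 / 6.7) · √((6.7 + 52) / 52)
   = 1,603.913 × 1.0625 ≈ 1,704.11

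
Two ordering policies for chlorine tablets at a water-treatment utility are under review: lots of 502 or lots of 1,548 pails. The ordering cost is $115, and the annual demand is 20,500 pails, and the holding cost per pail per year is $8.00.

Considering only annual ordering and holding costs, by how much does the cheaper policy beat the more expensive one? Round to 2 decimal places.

For each Q, cost = (D/Q)·S + (Q/2)·H.
TC(502) = (20,500/502)×115 + (502/2)×8 = $6,704.22
TC(1,548) = (20,500/1,548)×115 + (1,548/2)×8 = $7,714.93
|ΔTC| = |$6,704.22 − $7,714.93| = $1,010.72

$1,010.72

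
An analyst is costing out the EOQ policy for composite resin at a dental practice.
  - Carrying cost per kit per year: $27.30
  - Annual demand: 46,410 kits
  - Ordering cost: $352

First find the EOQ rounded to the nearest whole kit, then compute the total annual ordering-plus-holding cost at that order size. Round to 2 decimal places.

Optimal lot size Q* = (2 × 46,410 × $352 / $27.3)^½ ≈ 1,093.98 → Q = 1,094 kits
Annual ordering cost = (D/Q)·S = (46,410/1,094) × 352 = $14,932.65
Annual holding cost  = (Q/2)·H = (1,094/2) × 27.3 = $14,933.10
Total = $14,932.65 + $14,933.10 = $29,865.75

$29,865.75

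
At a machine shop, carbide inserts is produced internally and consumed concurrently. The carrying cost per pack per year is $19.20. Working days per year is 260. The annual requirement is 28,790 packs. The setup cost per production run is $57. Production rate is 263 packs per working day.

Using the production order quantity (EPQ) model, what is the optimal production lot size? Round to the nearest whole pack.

543 packs

Daily demand d = 28,790/260 = 110.731; p = 263; 1 − d/p = 0.57897
EPQ = √(2DS / (H(1 − d/p)))
    = √(2 × 28,790 × 57 / (19.2 × 0.57897)) ≈ 543.37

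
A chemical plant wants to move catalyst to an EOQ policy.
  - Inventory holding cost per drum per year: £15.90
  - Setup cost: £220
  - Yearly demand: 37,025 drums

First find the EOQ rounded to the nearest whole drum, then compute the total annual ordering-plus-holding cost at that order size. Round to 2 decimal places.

£16,094.31

Optimal lot size Q* = (2 × 37,025 × £220 / £15.9)^½ ≈ 1,012.22 → Q = 1,012 drums
Annual ordering cost = (D/Q)·S = (37,025/1,012) × 220 = £8,048.91
Annual holding cost  = (Q/2)·H = (1,012/2) × 15.9 = £8,045.40
Total = £8,048.91 + £8,045.40 = £16,094.31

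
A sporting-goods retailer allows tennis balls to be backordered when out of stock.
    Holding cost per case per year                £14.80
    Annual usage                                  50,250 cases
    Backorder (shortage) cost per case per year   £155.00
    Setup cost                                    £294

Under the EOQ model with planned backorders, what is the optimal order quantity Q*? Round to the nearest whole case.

1,479 cases

Q* = √(2DS/H) · √((H + b)/b)
   = √(2 × 50,250 × 294 / 14.8) · √((14.8 + 155) / 155)
   = 1,412.947 × 1.0467 ≈ 1,478.87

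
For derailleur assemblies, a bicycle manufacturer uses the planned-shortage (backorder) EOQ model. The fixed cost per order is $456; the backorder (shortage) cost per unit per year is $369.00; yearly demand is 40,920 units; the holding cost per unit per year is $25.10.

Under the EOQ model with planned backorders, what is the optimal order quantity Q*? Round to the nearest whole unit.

Basic EOQ = √(2·40,920·456/25.1) = 1,219.350
Backorder adjustment √((H+b)/b) = √((25.1+369)/369) = 1.0335
Q* = 1,219.350 × 1.0335 ≈ 1,260.14

1,260 units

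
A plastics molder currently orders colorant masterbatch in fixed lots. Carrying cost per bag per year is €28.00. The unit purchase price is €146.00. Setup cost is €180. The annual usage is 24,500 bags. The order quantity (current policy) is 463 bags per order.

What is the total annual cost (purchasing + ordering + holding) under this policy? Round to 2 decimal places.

€3,593,006.84

Ordering: D/Q × S = 24,500/463 × €180 = €9,524.84
Holding:  Q/2 × H = 463/2 × €28 = €6,482.00
Purchase cost = D·C = 24,500 × 146 = €3,577,000.00
Total = €9,524.84 + €6,482.00 + €3,577,000.00 = €3,593,006.84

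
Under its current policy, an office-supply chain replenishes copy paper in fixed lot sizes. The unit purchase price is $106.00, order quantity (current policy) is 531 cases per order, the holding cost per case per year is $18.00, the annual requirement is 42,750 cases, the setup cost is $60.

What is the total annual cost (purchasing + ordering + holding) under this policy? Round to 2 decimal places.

Orders/yr = 42,750/531 = 80.508; ordering cost = 80.508 × $60 = $4,830.51
Average inventory = 531/2 = 265.5; holding cost = 265.5 × $18 = $4,779.00
Purchase cost = D·C = 42,750 × 106 = $4,531,500.00
Total = $4,830.51 + $4,779.00 + $4,531,500.00 = $4,541,109.51

$4,541,109.51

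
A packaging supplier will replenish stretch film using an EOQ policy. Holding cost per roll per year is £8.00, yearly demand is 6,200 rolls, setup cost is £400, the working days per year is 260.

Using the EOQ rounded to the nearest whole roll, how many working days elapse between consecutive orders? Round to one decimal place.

33.0 days

EOQ = √(2DS/H) = √(2 × 6,200 × 400 / 8)
    = √(620,000.00) ≈ 787.40 → Q = 787 rolls
Days between orders = 260 / (D/Q) = 260 / 7.878 ≈ 33.003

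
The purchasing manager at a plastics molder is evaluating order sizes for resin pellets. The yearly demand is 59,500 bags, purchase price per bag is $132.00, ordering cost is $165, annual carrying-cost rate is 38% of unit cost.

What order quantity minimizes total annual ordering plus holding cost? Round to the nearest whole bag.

626 bags

H = i·C = 0.38 × $132 = $50.1600 per bag-year
Optimal lot size Q* = (2 × 59,500 × $165 / $50.16)^½ ≈ 625.66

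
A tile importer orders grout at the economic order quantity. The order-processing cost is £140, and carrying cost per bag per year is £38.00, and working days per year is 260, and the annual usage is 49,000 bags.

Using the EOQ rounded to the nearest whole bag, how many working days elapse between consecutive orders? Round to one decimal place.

3.2 days

Optimal lot size Q* = (2 × 49,000 × £140 / £38)^½ ≈ 600.88 → Q = 601 bags
Cycle time = (working days × Q)/D = (260 × 601) / 49,000 = 3.189 days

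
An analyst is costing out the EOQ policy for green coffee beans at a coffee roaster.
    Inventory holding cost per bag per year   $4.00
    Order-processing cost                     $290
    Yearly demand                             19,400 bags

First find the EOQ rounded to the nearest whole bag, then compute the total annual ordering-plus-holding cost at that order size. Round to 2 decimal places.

Q* = √(2·D·S / H) = √(2·19,400·290 / 4) = √2,813,000.0 ≈ 1,677.20 → Q = 1,677 bags
Ordering: D/Q × S = 19,400/1,677 × $290 = $3,354.80
Holding:  Q/2 × H = 1,677/2 × $4 = $3,354.00
Total = $3,354.80 + $3,354.00 = $6,708.80

$6,708.80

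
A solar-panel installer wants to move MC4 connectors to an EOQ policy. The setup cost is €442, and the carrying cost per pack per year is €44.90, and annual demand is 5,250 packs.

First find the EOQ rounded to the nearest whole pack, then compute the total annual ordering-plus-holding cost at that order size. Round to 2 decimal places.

€14,435.42

Optimal lot size Q* = (2 × 5,250 × €442 / €44.9)^½ ≈ 321.50 → Q = 322 packs
Ordering: D/Q × S = 5,250/322 × €442 = €7,206.52
Holding:  Q/2 × H = 322/2 × €44.9 = €7,228.90
Total = €7,206.52 + €7,228.90 = €14,435.42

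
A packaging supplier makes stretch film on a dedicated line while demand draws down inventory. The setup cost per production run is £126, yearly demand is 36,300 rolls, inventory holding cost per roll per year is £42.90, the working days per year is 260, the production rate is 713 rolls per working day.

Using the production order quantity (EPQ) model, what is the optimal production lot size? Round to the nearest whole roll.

515 rolls

Daily demand d = 36,300/260 = 139.615; p = 713; 1 − d/p = 0.80419
EPQ = √(2DS / (H(1 − d/p)))
    = √(2 × 36,300 × 126 / (42.9 × 0.80419)) ≈ 514.93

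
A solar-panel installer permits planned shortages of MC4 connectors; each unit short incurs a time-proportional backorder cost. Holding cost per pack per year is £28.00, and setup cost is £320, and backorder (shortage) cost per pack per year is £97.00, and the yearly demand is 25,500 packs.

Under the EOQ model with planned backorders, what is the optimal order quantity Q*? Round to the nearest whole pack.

Basic EOQ = √(2·25,500·320/28) = 763.451
Backorder adjustment √((H+b)/b) = √((28+97)/97) = 1.1352
Q* = 763.451 × 1.1352 ≈ 866.66

867 packs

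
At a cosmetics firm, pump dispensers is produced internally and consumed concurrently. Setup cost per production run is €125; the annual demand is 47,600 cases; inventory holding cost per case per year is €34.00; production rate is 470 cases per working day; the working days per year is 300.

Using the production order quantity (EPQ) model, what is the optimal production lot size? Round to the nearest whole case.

727 cases

d = 47,600/300 = 158.6667 cases/day;  effective holding cost H(1 − d/p) = 34·(1 − 158.6667/470) = 22.52199
Q* = √(2DS / H_eff) = √(2·47,600·125 / 22.52199) ≈ 726.89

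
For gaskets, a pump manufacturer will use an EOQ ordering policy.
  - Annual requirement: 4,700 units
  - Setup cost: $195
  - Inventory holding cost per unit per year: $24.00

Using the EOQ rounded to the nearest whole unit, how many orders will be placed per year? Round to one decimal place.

17.0 orders per year

Optimal lot size Q* = (2 × 4,700 × $195 / $24)^½ ≈ 276.36 → Q = 276
N = D/Q = 4,700/276 ≈ 17.029 orders/yr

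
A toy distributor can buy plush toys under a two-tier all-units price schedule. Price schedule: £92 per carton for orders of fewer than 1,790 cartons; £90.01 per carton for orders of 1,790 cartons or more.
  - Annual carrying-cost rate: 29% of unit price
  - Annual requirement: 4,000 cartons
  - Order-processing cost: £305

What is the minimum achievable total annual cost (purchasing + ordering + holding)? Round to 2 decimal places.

H₁ = 29%×£92 = £26.6800;  H₂ = 29%×£90.01 = £26.1029
EOQ₁ = √(2×4,000×305/26.6800) = 302.41  (< 1,790, feasible at tier 1)
EOQ₂ = √(2×4,000×305/26.1029) = 305.74  (< 1,790 → use Q = 1,790 at tier-2 price)
TC(tier 1 (EOQ₁), Q≈302.4) = £376,068.41
TC(tier 2, Q≈1,790.0) = £384,083.66
Minimum at tier 1 (EOQ₁): £376,068.41

£376,068.41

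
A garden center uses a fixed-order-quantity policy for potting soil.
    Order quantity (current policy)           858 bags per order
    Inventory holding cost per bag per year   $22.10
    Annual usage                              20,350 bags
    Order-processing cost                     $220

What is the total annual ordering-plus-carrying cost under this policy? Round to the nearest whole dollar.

$14,699

Orders/yr = 20,350/858 = 23.718; ordering cost = 23.718 × $220 = $5,217.95
Average inventory = 858/2 = 429; holding cost = 429 × $22.1 = $9,480.90
Total = $5,217.95 + $9,480.90 = $14,698.85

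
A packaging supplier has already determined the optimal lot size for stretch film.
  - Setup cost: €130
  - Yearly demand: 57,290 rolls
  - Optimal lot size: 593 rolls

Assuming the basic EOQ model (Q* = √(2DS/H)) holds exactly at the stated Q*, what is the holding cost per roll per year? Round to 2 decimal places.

€42.36

Since Q* = (2DS/H)^½, squaring gives Q*²·H = 2DS.
H = 2DS / Q² = 2 × 57,290 × 130 / 593² = 42.3587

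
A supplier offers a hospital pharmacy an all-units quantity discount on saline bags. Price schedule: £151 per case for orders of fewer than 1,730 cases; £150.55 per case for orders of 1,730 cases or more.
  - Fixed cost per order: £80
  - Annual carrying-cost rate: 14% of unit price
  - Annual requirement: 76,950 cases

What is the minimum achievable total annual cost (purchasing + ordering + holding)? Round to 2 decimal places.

£11,606,612.49

H₁ = 14%×£151 = £21.1400;  H₂ = 14%×£150.55 = £21.0770
EOQ₁ = √(2×76,950×80/21.1400) = 763.15  (< 1,730, feasible at tier 1)
EOQ₂ = √(2×76,950×80/21.0770) = 764.29  (< 1,730 → use Q = 1,730 at tier-2 price)
TC(tier 1 (EOQ₁), Q≈763.2) = £11,635,583.06
TC(tier 2, Q≈1,730.0) = £11,606,612.49
Minimum at tier 2: £11,606,612.49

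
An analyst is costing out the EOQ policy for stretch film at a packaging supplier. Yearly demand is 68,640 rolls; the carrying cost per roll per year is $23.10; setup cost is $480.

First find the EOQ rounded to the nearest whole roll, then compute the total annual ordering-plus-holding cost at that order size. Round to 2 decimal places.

Optimal lot size Q* = (2 × 68,640 × $480 / $23.1)^½ ≈ 1,688.96 → Q = 1,689 rolls
Annual ordering cost = (D/Q)·S = (68,640/1,689) × 480 = $19,506.93
Annual holding cost  = (Q/2)·H = (1,689/2) × 23.1 = $19,507.95
Total = $19,506.93 + $19,507.95 = $39,014.88

$39,014.88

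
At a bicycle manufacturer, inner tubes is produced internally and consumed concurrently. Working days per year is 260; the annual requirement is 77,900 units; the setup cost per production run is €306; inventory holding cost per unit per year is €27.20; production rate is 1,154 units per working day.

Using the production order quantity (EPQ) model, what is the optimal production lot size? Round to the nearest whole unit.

1,539 units

d = 77,900/260 = 299.6154 units/day;  effective holding cost H(1 − d/p) = 27.2·(1 − 299.6154/1154) = 20.13801
Q* = √(2DS / H_eff) = √(2·77,900·306 / 20.13801) ≈ 1,538.64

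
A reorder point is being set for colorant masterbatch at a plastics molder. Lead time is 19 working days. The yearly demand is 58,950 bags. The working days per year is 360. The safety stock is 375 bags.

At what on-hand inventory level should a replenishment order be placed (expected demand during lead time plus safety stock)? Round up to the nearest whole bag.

Daily demand d = 58,950 / 360 = 163.750 bags/day
Demand during lead time = 163.750 × 19 = 3,111.25
Reorder point = 3,111.25 + 375 = 3,486.25 → round up

3,487 bags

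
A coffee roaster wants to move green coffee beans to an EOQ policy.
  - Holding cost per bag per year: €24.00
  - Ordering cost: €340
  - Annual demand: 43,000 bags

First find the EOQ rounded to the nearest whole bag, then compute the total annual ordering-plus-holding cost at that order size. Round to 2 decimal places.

Q* = √(2·D·S / H) = √(2·43,000·340 / 24) = √1,218,333.3 ≈ 1,103.78 → Q = 1,104 bags
Annual ordering cost = (D/Q)·S = (43,000/1,104) × 340 = €13,242.75
Annual holding cost  = (Q/2)·H = (1,104/2) × 24 = €13,248.00
Total = €13,242.75 + €13,248.00 = €26,490.75

€26,490.75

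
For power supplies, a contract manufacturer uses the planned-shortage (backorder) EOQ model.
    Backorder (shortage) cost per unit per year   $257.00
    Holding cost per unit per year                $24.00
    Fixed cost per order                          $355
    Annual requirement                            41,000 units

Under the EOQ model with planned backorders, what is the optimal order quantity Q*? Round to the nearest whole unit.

1,152 units

Q* = √(2DS/H) · √((H + b)/b)
   = √(2 × 41,000 × 355 / 24) · √((24 + 257) / 257)
   = 1,101.325 × 1.0457 ≈ 1,151.60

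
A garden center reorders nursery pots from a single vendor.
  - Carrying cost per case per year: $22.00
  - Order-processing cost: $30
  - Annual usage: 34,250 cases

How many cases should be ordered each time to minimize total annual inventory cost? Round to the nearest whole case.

Optimal lot size Q* = (2 × 34,250 × $30 / $22)^½ ≈ 305.63

306 cases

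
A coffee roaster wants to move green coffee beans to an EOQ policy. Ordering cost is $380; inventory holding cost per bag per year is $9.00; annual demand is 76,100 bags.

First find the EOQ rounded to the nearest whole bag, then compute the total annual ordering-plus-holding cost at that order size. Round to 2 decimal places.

$22,815.00

2DS/H = 2·76,100·380/9 = 6,426,222.22
EOQ = √6,426,222.22 ≈ 2,535.00 → Q = 2,535 bags
Ordering: D/Q × S = 76,100/2,535 × $380 = $11,407.50
Holding:  Q/2 × H = 2,535/2 × $9 = $11,407.50
Total = $11,407.50 + $11,407.50 = $22,815.00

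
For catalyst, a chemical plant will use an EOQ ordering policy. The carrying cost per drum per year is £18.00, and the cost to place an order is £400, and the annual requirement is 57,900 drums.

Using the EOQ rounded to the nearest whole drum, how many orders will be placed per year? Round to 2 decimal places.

36.10 orders per year

Optimal lot size Q* = (2 × 57,900 × £400 / £18)^½ ≈ 1,604.16 → Q = 1,604
Orders per year = D/Q = 57,900 / 1,604 = 36.097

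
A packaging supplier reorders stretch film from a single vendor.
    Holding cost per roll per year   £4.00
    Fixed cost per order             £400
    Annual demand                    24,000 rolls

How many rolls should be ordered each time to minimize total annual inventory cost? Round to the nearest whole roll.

2,191 rolls

2DS/H = 2·24,000·400/4 = 4,800,000.00
EOQ = √4,800,000.00 ≈ 2,190.89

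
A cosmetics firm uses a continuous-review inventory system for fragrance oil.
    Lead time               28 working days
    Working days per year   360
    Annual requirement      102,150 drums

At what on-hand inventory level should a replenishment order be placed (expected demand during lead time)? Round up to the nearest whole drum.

7,945 drums

Daily demand d = 102,150 / 360 = 283.750 drums/day
Demand during lead time = 283.750 × 28 = 7,945.00
Reorder point = 7,945.00 → round up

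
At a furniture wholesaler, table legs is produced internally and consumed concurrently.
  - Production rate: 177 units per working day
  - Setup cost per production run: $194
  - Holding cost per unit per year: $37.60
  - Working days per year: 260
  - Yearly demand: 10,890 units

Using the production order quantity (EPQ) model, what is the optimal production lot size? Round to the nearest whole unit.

Daily demand d = 10,890/260 = 41.885; p = 177; 1 − d/p = 0.76336
EPQ = √(2DS / (H(1 − d/p)))
    = √(2 × 10,890 × 194 / (37.6 × 0.76336)) ≈ 383.68

384 units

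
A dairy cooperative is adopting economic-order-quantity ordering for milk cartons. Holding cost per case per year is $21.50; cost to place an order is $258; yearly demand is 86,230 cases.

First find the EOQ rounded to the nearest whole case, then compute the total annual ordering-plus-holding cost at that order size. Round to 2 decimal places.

Optimal lot size Q* = (2 × 86,230 × $258 / $21.5)^½ ≈ 1,438.58 → Q = 1,439 cases
Ordering: D/Q × S = 86,230/1,439 × $258 = $15,460.28
Holding:  Q/2 × H = 1,439/2 × $21.5 = $15,469.25
Total = $15,460.28 + $15,469.25 = $30,929.53

$30,929.53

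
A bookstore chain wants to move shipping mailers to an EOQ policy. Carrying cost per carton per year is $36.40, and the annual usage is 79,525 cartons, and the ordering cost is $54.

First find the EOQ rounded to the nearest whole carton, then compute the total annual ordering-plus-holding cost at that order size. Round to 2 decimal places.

2DS/H = 2·79,525·54/36.4 = 235,953.30
EOQ = √235,953.30 ≈ 485.75 → Q = 486 cartons
Ordering: D/Q × S = 79,525/486 × $54 = $8,836.11
Holding:  Q/2 × H = 486/2 × $36.4 = $8,845.20
Total = $8,836.11 + $8,845.20 = $17,681.31

$17,681.31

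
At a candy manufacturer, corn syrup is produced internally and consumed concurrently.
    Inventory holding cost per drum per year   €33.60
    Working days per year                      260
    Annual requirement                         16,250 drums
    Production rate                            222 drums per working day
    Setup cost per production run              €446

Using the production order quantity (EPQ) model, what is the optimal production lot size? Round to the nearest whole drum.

Daily demand d = 16,250/260 = 62.500; p = 222; 1 − d/p = 0.71847
EPQ = √(2DS / (H(1 − d/p)))
    = √(2 × 16,250 × 446 / (33.6 × 0.71847)) ≈ 774.88

775 drums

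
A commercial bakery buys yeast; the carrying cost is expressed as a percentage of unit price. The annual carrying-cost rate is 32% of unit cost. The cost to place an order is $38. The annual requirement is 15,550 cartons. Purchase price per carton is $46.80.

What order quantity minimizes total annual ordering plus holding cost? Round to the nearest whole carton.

281 cartons

H = i·C = 0.32 × $46.8 = $14.9760 per carton-year
2DS/H = 2·15,550·38/14.976 = 78,912.93
EOQ = √78,912.93 ≈ 280.91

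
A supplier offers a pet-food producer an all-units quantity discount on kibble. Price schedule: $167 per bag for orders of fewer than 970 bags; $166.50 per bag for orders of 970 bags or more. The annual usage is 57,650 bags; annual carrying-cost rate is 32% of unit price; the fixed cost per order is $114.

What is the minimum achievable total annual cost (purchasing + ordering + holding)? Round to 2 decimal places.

$9,631,341.16

H₁ = 32%×$167 = $53.4400;  H₂ = 32%×$166.50 = $53.2800
EOQ₁ = √(2×57,650×114/53.4400) = 495.95  (< 970, feasible at tier 1)
EOQ₂ = √(2×57,650×114/53.2800) = 496.69  (< 970 → use Q = 970 at tier-2 price)
TC(tier 1 (EOQ₁), Q≈495.9) = $9,654,053.32
TC(tier 2, Q≈970.0) = $9,631,341.16
Minimum at tier 2: $9,631,341.16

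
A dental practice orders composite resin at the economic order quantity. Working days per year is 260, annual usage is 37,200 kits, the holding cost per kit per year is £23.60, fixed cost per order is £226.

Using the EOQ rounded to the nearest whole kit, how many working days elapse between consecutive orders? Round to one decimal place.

5.9 days

EOQ = √(2DS/H) = √(2 × 37,200 × 226 / 23.6)
    = √(712,474.58) ≈ 844.08 → Q = 844 kits
Cycle time = (working days × Q)/D = (260 × 844) / 37,200 = 5.899 days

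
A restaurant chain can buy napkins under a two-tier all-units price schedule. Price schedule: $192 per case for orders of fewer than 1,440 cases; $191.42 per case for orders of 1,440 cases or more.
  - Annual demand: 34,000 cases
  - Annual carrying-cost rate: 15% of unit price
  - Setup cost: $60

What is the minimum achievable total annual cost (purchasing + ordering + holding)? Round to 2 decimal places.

$6,530,370.03

H₁ = 15%×$192 = $28.8000;  H₂ = 15%×$191.42 = $28.7130
EOQ₁ = √(2×34,000×60/28.8000) = 376.39  (< 1,440, feasible at tier 1)
EOQ₂ = √(2×34,000×60/28.7130) = 376.96  (< 1,440 → use Q = 1,440 at tier-2 price)
TC(tier 1 (EOQ₁), Q≈376.4) = $6,538,839.93
TC(tier 2, Q≈1,440.0) = $6,530,370.03
Minimum at tier 2: $6,530,370.03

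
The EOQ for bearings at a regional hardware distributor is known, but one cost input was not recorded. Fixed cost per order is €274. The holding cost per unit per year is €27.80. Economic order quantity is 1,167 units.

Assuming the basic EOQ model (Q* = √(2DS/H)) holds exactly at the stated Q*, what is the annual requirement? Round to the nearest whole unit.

69,089 units per year

From Q* = √(2DS/H) ⇒ Q*² = 2DS/H.
D = Q²H / (2S) = 1,167² × 27.8 / (2 × 274) = 69,088.53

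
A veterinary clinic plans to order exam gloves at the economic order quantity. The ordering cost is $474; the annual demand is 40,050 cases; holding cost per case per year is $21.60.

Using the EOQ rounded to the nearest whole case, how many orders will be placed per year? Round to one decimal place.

30.2 orders per year

Optimal lot size Q* = (2 × 40,050 × $474 / $21.6)^½ ≈ 1,325.80 → Q = 1,326
Orders per year = D/Q = 40,050 / 1,326 = 30.204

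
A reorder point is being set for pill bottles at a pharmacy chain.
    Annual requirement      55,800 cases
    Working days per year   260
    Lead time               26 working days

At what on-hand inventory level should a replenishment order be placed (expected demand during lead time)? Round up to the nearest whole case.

5,580 cases

Daily demand d = 55,800 / 260 = 214.615 cases/day
Demand during lead time = 214.615 × 26 = 5,580.00
Reorder point = 5,580.00 → round up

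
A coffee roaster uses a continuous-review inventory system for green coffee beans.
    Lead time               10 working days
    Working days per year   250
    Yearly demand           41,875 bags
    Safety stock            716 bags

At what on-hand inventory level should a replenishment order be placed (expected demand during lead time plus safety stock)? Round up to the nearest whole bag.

2,391 bags

Daily demand d = 41,875 / 250 = 167.500 bags/day
Demand during lead time = 167.500 × 10 = 1,675.00
Reorder point = 1,675.00 + 716 = 2,391.00 → round up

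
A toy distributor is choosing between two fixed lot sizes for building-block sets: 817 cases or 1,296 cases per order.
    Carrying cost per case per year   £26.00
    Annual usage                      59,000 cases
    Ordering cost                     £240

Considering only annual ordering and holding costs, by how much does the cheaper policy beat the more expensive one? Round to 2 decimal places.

£178.78

Annual cost at Q: ordering D·S/Q plus holding Q·H/2.
TC(817) = (59,000/817)×240 + (817/2)×26 = £27,952.70
TC(1,296) = (59,000/1,296)×240 + (1,296/2)×26 = £27,773.93
|ΔTC| = |£27,952.70 − £27,773.93| = £178.78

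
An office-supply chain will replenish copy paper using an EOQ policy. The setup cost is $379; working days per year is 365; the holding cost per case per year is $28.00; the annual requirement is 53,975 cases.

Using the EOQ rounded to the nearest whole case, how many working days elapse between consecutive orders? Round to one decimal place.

EOQ = √(2DS/H) = √(2 × 53,975 × 379 / 28)
    = √(1,461,180.36) ≈ 1,208.79 → Q = 1,209 cases
T = Q/D × 365 days = 1,209/53,975 × 365 = 8.176 days

8.2 days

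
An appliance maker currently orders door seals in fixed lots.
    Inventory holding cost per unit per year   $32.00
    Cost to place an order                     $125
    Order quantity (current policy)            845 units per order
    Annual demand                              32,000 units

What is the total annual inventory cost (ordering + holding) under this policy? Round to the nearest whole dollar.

$18,254

Ordering: D/Q × S = 32,000/845 × $125 = $4,733.73
Holding:  Q/2 × H = 845/2 × $32 = $13,520.00
Total = $4,733.73 + $13,520.00 = $18,253.73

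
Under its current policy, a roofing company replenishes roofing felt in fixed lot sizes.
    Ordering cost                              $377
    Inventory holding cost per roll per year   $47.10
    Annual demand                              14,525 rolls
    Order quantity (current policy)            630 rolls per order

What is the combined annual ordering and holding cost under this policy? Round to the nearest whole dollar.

$23,528

Ordering: D/Q × S = 14,525/630 × $377 = $8,691.94
Holding:  Q/2 × H = 630/2 × $47.1 = $14,836.50
Total = $8,691.94 + $14,836.50 = $23,528.44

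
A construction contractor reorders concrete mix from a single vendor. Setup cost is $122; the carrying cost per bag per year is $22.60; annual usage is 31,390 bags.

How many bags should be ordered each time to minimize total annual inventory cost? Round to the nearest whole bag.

582 bags

Optimal lot size Q* = (2 × 31,390 × $122 / $22.6)^½ ≈ 582.15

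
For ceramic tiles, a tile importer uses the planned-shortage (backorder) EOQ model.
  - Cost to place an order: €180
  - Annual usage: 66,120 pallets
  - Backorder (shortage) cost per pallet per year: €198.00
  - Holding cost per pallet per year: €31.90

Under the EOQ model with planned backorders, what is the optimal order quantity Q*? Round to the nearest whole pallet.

931 pallets

Basic EOQ = √(2·66,120·180/31.9) = 863.818
Backorder adjustment √((H+b)/b) = √((31.9+198)/198) = 1.0775
Q* = 863.818 × 1.0775 ≈ 930.81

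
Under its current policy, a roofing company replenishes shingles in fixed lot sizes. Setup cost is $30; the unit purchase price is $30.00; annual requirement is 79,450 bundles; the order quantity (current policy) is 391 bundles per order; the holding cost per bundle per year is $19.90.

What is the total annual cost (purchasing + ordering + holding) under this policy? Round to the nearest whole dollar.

Annual ordering cost = (D/Q)·S = (79,450/391) × 30 = $6,095.91
Annual holding cost  = (Q/2)·H = (391/2) × 19.9 = $3,890.45
Purchase cost = D·C = 79,450 × 30 = $2,383,500.00
Total = $6,095.91 + $3,890.45 + $2,383,500.00 = $2,393,486.36

$2,393,486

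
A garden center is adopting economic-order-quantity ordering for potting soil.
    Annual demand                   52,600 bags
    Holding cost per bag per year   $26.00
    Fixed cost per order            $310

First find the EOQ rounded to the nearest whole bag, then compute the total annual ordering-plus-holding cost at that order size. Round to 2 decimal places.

EOQ = √(2DS/H) = √(2 × 52,600 × 310 / 26)
    = √(1,254,307.69) ≈ 1,119.96 → Q = 1,120 bags
Orders/yr = 52,600/1,120 = 46.964; ordering cost = 46.964 × $310 = $14,558.93
Average inventory = 1,120/2 = 560; holding cost = 560 × $26 = $14,560.00
Total = $14,558.93 + $14,560.00 = $29,118.93

$29,118.93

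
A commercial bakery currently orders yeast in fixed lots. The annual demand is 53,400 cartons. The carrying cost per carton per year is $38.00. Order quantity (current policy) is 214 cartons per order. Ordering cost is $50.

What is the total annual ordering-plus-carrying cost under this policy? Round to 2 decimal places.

$16,542.64

Annual ordering cost = (D/Q)·S = (53,400/214) × 50 = $12,476.64
Annual holding cost  = (Q/2)·H = (214/2) × 38 = $4,066.00
Total = $12,476.64 + $4,066.00 = $16,542.64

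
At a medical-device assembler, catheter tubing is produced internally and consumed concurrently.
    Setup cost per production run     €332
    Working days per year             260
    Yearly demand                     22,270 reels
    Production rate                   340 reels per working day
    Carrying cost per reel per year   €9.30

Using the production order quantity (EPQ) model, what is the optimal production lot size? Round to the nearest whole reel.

Daily demand d = 22,270/260 = 85.654; p = 340; 1 − d/p = 0.74808
EPQ = √(2DS / (H(1 − d/p)))
    = √(2 × 22,270 × 332 / (9.3 × 0.74808)) ≈ 1,457.91

1,458 reels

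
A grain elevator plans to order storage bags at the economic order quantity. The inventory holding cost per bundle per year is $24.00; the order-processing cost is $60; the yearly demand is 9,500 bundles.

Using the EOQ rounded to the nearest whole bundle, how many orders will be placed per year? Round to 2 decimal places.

Optimal lot size Q* = (2 × 9,500 × $60 / $24)^½ ≈ 217.94 → Q = 218
Orders per year = D/Q = 9,500 / 218 = 43.578

43.58 orders per year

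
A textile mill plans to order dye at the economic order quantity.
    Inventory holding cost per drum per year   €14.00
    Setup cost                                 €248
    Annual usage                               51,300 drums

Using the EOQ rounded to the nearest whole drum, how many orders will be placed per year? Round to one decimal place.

38.1 orders per year

2DS/H = 2·51,300·248/14 = 1,817,485.71
EOQ = √1,817,485.71 ≈ 1,348.14 → Q = 1,348
Orders per year = D/Q = 51,300 / 1,348 = 38.056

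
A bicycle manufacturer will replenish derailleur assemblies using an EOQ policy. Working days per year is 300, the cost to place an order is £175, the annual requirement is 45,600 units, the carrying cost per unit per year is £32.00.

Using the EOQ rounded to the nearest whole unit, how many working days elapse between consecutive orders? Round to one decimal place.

Q* = √(2·D·S / H) = √(2·45,600·175 / 32) = √498,750.0 ≈ 706.22 → Q = 706 units
Days between orders = 300 / (D/Q) = 300 / 64.589 ≈ 4.645

4.6 days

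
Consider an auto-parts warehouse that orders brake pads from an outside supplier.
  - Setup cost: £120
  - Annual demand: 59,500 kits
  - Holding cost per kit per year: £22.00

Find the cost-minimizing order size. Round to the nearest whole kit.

806 kits

2DS/H = 2·59,500·120/22 = 649,090.91
EOQ = √649,090.91 ≈ 805.66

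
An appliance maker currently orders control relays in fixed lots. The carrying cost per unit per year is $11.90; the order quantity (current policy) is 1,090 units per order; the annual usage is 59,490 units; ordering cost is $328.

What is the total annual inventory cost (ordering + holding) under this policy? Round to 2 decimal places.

Annual ordering cost = (D/Q)·S = (59,490/1,090) × 328 = $17,901.58
Annual holding cost  = (Q/2)·H = (1,090/2) × 11.9 = $6,485.50
Total = $17,901.58 + $6,485.50 = $24,387.08

$24,387.08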